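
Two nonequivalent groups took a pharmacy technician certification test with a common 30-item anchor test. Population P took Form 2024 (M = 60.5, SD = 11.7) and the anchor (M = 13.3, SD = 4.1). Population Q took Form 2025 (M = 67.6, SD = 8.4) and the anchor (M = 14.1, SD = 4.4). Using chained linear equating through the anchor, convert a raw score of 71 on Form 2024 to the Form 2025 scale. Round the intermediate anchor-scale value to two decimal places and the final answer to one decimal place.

Form 2024 → anchor (Population P): v = (4.1/11.7)(71 − 60.5) + 13.3 = 16.98
anchor → Form 2025 (Population Q): y = (8.4/4.4)(16.98 − 14.1) + 67.6 = 73.1

73.1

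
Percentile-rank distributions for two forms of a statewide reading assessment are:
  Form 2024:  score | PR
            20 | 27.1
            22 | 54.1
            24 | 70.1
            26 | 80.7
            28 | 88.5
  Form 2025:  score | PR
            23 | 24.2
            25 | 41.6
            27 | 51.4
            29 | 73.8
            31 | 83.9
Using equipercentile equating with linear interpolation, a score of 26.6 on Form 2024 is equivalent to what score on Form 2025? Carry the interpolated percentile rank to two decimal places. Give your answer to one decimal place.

PR of 26.6 on Form 2024: 80.7 + (26.6 − 26)/(28 − 26) × (88.5 − 80.7) = 83.04
On Form 2025, PR 83.04 falls between score 29 (PR 73.8) and 31 (PR 83.9).
Interpolate: 29 + (83.04 − 73.8)/(83.9 − 73.8) × (31 − 29) = 30.8

30.8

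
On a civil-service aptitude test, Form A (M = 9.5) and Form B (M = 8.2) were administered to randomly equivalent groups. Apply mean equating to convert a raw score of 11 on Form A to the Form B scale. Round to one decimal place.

9.7

Mean equating: y = x + (M_Y − M_X) = 11 + (8.2 − 9.5) = 9.7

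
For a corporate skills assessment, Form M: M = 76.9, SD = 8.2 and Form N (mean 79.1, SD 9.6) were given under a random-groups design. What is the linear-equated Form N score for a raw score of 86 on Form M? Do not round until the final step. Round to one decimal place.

Linear equating: y = (SD_Y/SD_X)(x − M_X) + M_Y
y = (9.6/8.2)(86 − 76.9) + 79.1
y = 1.170732 × 9.1 + 79.1 = 10.6537 + 79.1 = 89.8

89.8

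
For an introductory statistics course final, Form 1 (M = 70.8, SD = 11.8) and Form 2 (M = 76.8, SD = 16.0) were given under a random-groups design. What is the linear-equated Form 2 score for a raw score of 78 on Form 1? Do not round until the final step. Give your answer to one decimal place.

Linear equating: y = (SD_Y/SD_X)(x − M_X) + M_Y
y = (16.0/11.8)(78 − 70.8) + 76.8
y = 1.355932 × 7.2 + 76.8 = 9.7627 + 76.8 = 86.6

86.6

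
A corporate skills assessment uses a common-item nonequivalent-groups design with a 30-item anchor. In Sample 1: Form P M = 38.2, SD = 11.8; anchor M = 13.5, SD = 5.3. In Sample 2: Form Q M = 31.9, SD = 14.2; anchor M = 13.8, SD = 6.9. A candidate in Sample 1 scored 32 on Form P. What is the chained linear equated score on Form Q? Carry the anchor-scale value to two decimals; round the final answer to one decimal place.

Form P → anchor (Sample 1): v = (5.3/11.8)(32 − 38.2) + 13.5 = 10.72
anchor → Form Q (Sample 2): y = (14.2/6.9)(10.72 − 13.8) + 31.9 = 25.6

25.6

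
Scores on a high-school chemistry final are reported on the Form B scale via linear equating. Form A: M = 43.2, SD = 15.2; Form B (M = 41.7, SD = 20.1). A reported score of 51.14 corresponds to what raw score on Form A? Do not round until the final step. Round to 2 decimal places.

Invert y = (SD_Y/SD_X)(x − M_X) + M_Y:
x = (SD_X/SD_Y)(y − M_Y) + M_X = (15.2/20.1)(51.14 − 41.7) + 43.2
x = 0.756219 × 9.440 + 43.2 = 50.34

50.34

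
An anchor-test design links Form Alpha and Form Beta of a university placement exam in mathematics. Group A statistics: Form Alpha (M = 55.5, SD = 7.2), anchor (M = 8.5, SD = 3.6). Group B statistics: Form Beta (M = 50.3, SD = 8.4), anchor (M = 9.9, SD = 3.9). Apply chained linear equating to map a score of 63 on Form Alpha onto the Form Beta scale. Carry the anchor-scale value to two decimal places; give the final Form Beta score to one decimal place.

Form Alpha → anchor (Group A): v = (3.6/7.2)(63 − 55.5) + 8.5 = 12.25
anchor → Form Beta (Group B): y = (8.4/3.9)(12.25 − 9.9) + 50.3 = 55.4

55.4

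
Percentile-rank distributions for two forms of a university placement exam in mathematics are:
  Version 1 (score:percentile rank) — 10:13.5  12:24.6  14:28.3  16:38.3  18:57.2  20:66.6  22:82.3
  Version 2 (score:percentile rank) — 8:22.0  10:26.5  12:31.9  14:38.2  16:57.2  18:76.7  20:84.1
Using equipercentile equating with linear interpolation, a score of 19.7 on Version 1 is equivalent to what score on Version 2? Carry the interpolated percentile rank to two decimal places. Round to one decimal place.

PR of 19.7 on Version 1: 57.2 + (19.7 − 18)/(20 − 18) × (66.6 − 57.2) = 65.19
On Version 2, PR 65.19 falls between score 16 (PR 57.2) and 18 (PR 76.7).
Interpolate: 16 + (65.19 − 57.2)/(76.7 − 57.2) × (18 − 16) = 16.8

16.8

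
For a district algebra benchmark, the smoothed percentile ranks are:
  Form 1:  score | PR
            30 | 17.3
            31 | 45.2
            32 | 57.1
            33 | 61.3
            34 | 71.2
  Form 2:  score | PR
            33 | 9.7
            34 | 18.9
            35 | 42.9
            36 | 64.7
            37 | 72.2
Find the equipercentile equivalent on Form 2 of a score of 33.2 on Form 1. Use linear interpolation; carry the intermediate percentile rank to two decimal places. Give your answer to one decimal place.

35.9

PR of 33.2 on Form 1: 61.3 + (33.2 − 33)/(34 − 33) × (71.2 − 61.3) = 63.28
On Form 2, PR 63.28 falls between score 35 (PR 42.9) and 36 (PR 64.7).
Interpolate: 35 + (63.28 − 42.9)/(64.7 − 42.9) × (36 − 35) = 35.9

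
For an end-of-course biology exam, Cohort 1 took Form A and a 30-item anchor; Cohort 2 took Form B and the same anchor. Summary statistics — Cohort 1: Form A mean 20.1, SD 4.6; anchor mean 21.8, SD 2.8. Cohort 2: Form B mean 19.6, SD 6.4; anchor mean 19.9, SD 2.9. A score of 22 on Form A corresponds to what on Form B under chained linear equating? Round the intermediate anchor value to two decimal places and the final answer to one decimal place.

26.4

Form A → anchor (Cohort 1): v = (2.8/4.6)(22 − 20.1) + 21.8 = 22.96
anchor → Form B (Cohort 2): y = (6.4/2.9)(22.96 − 19.9) + 19.6 = 26.4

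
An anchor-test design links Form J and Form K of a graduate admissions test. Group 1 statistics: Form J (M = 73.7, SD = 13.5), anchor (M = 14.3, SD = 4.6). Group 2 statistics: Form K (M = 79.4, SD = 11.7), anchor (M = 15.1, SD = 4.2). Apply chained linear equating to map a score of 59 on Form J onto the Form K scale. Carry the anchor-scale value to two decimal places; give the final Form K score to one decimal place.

63.2

Form J → anchor (Group 1): v = (4.6/13.5)(59 − 73.7) + 14.3 = 9.29
anchor → Form K (Group 2): y = (11.7/4.2)(9.29 − 15.1) + 79.4 = 63.2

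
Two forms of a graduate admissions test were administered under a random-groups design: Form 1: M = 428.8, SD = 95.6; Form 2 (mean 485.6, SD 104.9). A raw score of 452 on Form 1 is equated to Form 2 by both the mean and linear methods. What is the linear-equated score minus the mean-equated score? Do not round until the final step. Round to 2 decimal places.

2.26

Mean-equated: 452 + (485.6 − 428.8) = 508.80
Linear-equated: (104.9/95.6)(452 − 428.8) + 485.6 = 511.057
Difference = 511.057 − 508.80 = 2.26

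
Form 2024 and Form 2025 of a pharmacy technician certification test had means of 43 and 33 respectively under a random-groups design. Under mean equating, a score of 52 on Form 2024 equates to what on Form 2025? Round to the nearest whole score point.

42

Mean equating: y = x + (M_Y − M_X) = 52 + (33 − 43) = 42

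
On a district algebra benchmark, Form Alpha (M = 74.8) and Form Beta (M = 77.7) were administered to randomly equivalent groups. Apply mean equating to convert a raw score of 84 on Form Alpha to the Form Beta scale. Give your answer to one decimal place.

Mean equating: y = x + (M_Y − M_X) = 84 + (77.7 − 74.8) = 86.9

86.9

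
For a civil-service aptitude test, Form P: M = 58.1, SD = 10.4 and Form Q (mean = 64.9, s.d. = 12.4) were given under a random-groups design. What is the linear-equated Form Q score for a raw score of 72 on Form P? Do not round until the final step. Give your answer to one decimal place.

81.5

Linear equating: y = (SD_Y/SD_X)(x − M_X) + M_Y
y = (12.4/10.4)(72 − 58.1) + 64.9
y = 1.192308 × 13.9 + 64.9 = 16.5731 + 64.9 = 81.5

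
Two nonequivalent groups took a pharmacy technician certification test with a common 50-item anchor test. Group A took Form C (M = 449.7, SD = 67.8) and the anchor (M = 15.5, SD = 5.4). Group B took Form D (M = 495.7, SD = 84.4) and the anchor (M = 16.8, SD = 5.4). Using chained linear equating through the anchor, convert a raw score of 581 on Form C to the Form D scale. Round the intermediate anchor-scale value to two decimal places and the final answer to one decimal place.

638.9

Form C → anchor (Group A): v = (5.4/67.8)(581 − 449.7) + 15.5 = 25.96
anchor → Form D (Group B): y = (84.4/5.4)(25.96 − 16.8) + 495.7 = 638.9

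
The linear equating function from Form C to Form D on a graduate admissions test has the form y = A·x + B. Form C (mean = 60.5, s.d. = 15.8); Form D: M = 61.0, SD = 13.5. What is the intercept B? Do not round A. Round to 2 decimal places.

9.31

A = SD_Y / SD_X = 13.5 / 15.8 = 0.854430
B = M_Y − A·M_X = 61.0 − 0.854430 × 60.5 = 9.31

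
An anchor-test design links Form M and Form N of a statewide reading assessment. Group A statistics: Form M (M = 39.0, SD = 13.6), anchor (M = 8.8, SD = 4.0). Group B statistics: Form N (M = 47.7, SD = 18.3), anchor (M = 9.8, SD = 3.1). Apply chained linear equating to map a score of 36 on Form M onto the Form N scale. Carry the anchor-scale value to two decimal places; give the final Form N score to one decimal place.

36.6

Form M → anchor (Group A): v = (4.0/13.6)(36 − 39.0) + 8.8 = 7.92
anchor → Form N (Group B): y = (18.3/3.1)(7.92 − 9.8) + 47.7 = 36.6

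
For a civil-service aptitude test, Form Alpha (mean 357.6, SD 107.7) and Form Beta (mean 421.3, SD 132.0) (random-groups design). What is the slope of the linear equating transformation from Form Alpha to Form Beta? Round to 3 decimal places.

1.226

A = SD_Y / SD_X = 132.0 / 107.7 = 1.226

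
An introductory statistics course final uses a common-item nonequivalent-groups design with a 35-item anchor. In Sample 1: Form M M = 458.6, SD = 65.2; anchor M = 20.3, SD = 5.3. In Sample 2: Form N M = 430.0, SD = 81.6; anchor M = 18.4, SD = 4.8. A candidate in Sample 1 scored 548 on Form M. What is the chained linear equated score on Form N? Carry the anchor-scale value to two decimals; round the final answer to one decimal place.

Form M → anchor (Sample 1): v = (5.3/65.2)(548 − 458.6) + 20.3 = 27.57
anchor → Form N (Sample 2): y = (81.6/4.8)(27.57 − 18.4) + 430.0 = 585.9

585.9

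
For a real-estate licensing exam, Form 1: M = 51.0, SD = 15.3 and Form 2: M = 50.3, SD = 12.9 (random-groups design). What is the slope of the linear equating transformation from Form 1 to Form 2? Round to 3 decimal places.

A = SD_Y / SD_X = 12.9 / 15.3 = 0.843

0.843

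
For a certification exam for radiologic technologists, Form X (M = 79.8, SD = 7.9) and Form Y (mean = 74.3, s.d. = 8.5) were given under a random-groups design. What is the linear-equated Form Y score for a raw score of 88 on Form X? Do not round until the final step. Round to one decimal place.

83.1

Linear equating: y = (SD_Y/SD_X)(x − M_X) + M_Y
y = (8.5/7.9)(88 − 79.8) + 74.3
y = 1.075949 × 8.2 + 74.3 = 8.8228 + 74.3 = 83.1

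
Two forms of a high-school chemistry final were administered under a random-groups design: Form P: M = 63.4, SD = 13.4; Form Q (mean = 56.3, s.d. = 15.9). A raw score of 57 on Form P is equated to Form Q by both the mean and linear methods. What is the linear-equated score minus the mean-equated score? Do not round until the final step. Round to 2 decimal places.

Mean-equated: 57 + (56.3 − 63.4) = 49.90
Linear-equated: (15.9/13.4)(57 − 63.4) + 56.3 = 48.706
Difference = 48.706 − 49.90 = -1.19

-1.19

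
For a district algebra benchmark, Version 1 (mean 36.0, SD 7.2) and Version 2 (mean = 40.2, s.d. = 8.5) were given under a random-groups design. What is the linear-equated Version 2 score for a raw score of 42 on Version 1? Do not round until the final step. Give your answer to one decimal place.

Linear equating: y = (SD_Y/SD_X)(x − M_X) + M_Y
y = (8.5/7.2)(42 − 36.0) + 40.2
y = 1.180556 × 6.0 + 40.2 = 7.0833 + 40.2 = 47.3

47.3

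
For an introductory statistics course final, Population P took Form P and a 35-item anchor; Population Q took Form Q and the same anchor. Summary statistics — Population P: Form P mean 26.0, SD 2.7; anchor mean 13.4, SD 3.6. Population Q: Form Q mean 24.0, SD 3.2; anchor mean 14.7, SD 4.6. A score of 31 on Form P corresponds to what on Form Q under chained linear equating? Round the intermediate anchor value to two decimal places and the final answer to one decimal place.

Form P → anchor (Population P): v = (3.6/2.7)(31 − 26.0) + 13.4 = 20.07
anchor → Form Q (Population Q): y = (3.2/4.6)(20.07 − 14.7) + 24.0 = 27.7

27.7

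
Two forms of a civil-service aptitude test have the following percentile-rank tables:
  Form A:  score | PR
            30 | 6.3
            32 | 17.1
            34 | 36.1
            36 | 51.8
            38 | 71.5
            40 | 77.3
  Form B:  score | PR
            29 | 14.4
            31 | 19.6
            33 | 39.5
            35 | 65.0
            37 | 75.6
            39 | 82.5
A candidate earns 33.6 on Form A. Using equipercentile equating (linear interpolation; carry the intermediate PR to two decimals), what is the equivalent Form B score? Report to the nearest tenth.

PR of 33.6 on Form A: 17.1 + (33.6 − 32)/(34 − 32) × (36.1 − 17.1) = 32.30
On Form B, PR 32.30 falls between score 31 (PR 19.6) and 33 (PR 39.5).
Interpolate: 31 + (32.30 − 19.6)/(39.5 − 19.6) × (33 − 31) = 32.3

32.3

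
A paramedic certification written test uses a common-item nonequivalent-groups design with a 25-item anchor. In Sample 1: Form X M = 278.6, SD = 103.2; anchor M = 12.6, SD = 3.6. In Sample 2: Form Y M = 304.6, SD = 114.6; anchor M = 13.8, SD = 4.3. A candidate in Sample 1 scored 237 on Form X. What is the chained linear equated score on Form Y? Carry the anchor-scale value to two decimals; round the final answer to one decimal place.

234.0

Form X → anchor (Sample 1): v = (3.6/103.2)(237 − 278.6) + 12.6 = 11.15
anchor → Form Y (Sample 2): y = (114.6/4.3)(11.15 − 13.8) + 304.6 = 234.0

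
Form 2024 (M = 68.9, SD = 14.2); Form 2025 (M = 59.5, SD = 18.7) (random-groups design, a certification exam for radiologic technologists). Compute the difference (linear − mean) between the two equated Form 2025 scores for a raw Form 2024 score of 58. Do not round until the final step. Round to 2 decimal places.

-3.45

Mean-equated: 58 + (59.5 − 68.9) = 48.60
Linear-equated: (18.7/14.2)(58 − 68.9) + 59.5 = 45.146
Difference = 45.146 − 48.60 = -3.45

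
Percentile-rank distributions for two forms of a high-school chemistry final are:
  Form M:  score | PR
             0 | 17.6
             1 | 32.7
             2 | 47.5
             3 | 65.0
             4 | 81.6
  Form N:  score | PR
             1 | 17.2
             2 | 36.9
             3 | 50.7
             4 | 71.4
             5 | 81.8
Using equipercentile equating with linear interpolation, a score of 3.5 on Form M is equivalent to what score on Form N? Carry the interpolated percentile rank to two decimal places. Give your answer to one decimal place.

4.2

PR of 3.5 on Form M: 65.0 + (3.5 − 3)/(4 − 3) × (81.6 − 65.0) = 73.30
On Form N, PR 73.30 falls between score 4 (PR 71.4) and 5 (PR 81.8).
Interpolate: 4 + (73.30 − 71.4)/(81.8 − 71.4) × (5 − 4) = 4.2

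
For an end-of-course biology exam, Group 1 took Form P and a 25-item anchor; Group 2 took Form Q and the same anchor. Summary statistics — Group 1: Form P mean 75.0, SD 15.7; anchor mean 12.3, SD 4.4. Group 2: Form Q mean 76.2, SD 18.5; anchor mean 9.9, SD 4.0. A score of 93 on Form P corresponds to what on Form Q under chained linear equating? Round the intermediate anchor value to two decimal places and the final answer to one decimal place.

110.6

Form P → anchor (Group 1): v = (4.4/15.7)(93 − 75.0) + 12.3 = 17.34
anchor → Form Q (Group 2): y = (18.5/4.0)(17.34 − 9.9) + 76.2 = 110.6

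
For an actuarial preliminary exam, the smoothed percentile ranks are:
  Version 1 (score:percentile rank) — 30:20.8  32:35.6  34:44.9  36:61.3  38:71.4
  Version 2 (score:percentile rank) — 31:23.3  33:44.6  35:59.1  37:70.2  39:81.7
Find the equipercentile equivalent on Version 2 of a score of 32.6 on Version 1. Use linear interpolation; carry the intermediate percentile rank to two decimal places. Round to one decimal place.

32.4

PR of 32.6 on Version 1: 35.6 + (32.6 − 32)/(34 − 32) × (44.9 − 35.6) = 38.39
On Version 2, PR 38.39 falls between score 31 (PR 23.3) and 33 (PR 44.6).
Interpolate: 31 + (38.39 − 23.3)/(44.6 − 23.3) × (33 − 31) = 32.4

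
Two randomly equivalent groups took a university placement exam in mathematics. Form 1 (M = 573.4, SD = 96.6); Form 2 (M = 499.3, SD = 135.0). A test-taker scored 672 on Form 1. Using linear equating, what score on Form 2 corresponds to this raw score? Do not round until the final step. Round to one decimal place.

Linear equating: y = (SD_Y/SD_X)(x − M_X) + M_Y
y = (135.0/96.6)(672 − 573.4) + 499.3
y = 1.397516 × 98.6 + 499.3 = 137.7950 + 499.3 = 637.1

637.1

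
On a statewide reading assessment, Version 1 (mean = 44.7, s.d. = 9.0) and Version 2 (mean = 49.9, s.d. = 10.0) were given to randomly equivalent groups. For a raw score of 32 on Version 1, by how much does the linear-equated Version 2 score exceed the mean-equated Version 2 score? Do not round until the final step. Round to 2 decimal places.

Mean-equated: 32 + (49.9 − 44.7) = 37.20
Linear-equated: (10.0/9.0)(32 − 44.7) + 49.9 = 35.789
Difference = 35.789 − 37.20 = -1.41

-1.41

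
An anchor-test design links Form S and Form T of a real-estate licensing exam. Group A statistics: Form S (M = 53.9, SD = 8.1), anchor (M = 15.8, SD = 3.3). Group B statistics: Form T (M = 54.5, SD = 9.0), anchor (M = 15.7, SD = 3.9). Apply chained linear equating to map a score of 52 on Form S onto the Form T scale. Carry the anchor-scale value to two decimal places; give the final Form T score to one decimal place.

53.0

Form S → anchor (Group A): v = (3.3/8.1)(52 − 53.9) + 15.8 = 15.03
anchor → Form T (Group B): y = (9.0/3.9)(15.03 − 15.7) + 54.5 = 53.0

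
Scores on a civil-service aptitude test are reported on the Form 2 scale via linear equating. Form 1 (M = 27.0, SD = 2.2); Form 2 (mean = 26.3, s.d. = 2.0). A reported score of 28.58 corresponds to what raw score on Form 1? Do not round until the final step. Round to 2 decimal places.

29.51

Invert y = (SD_Y/SD_X)(x − M_X) + M_Y:
x = (SD_X/SD_Y)(y − M_Y) + M_X = (2.2/2.0)(28.58 − 26.3) + 27.0
x = 1.100000 × 2.280 + 27.0 = 29.51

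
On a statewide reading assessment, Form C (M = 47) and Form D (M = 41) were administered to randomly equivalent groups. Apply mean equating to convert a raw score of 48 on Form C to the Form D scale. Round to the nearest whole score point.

Mean equating: y = x + (M_Y − M_X) = 48 + (41 − 47) = 42

42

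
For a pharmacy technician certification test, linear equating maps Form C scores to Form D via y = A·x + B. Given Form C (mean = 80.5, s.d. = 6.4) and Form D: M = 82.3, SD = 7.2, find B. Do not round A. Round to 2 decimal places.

-8.26

A = SD_Y / SD_X = 7.2 / 6.4 = 1.125000
B = M_Y − A·M_X = 82.3 − 1.125000 × 80.5 = -8.26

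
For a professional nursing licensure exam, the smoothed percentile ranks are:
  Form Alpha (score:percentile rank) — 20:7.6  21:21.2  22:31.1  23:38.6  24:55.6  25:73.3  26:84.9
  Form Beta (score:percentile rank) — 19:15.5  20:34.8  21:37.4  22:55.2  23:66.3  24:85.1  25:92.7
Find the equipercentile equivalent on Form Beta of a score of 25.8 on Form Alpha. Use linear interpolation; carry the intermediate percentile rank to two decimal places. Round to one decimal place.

23.9

PR of 25.8 on Form Alpha: 73.3 + (25.8 − 25)/(26 − 25) × (84.9 − 73.3) = 82.58
On Form Beta, PR 82.58 falls between score 23 (PR 66.3) and 24 (PR 85.1).
Interpolate: 23 + (82.58 − 66.3)/(85.1 − 66.3) × (24 − 23) = 23.9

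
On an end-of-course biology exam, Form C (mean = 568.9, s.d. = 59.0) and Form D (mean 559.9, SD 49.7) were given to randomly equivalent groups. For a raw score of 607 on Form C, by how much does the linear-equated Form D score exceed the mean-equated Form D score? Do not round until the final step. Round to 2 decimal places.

-6.01

Mean-equated: 607 + (559.9 − 568.9) = 598.00
Linear-equated: (49.7/59.0)(607 − 568.9) + 559.9 = 591.994
Difference = 591.994 − 598.00 = -6.01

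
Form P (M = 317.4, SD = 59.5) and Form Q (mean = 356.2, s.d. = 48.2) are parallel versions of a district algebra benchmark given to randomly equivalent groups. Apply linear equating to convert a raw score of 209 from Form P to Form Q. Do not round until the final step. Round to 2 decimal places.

Linear equating: y = (SD_Y/SD_X)(x − M_X) + M_Y
y = (48.2/59.5)(209 − 317.4) + 356.2
y = 0.810084 × -108.4 + 356.2 = -87.8131 + 356.2 = 268.39

268.39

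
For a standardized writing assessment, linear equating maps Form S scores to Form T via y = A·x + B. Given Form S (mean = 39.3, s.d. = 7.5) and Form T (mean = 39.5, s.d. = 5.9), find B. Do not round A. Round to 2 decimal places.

8.58

A = SD_Y / SD_X = 5.9 / 7.5 = 0.786667
B = M_Y − A·M_X = 39.5 − 0.786667 × 39.3 = 8.58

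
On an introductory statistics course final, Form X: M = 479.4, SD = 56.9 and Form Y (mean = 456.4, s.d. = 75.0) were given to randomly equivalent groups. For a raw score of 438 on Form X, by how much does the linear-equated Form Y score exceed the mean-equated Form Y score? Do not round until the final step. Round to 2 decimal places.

-13.17

Mean-equated: 438 + (456.4 − 479.4) = 415.00
Linear-equated: (75.0/56.9)(438 − 479.4) + 456.4 = 401.831
Difference = 401.831 − 415.00 = -13.17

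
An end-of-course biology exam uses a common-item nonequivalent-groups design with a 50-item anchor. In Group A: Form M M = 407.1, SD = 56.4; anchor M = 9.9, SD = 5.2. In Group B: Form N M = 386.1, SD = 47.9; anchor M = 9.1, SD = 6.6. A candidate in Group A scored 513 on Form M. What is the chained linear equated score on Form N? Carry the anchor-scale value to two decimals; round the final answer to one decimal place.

Form M → anchor (Group A): v = (5.2/56.4)(513 − 407.1) + 9.9 = 19.66
anchor → Form N (Group B): y = (47.9/6.6)(19.66 − 9.1) + 386.1 = 462.7

462.7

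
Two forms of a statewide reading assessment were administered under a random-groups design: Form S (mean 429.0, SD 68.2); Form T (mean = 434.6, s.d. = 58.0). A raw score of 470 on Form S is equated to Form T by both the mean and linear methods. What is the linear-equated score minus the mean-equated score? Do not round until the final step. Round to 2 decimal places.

-6.13

Mean-equated: 470 + (434.6 − 429.0) = 475.60
Linear-equated: (58.0/68.2)(470 − 429.0) + 434.6 = 469.468
Difference = 469.468 − 475.60 = -6.13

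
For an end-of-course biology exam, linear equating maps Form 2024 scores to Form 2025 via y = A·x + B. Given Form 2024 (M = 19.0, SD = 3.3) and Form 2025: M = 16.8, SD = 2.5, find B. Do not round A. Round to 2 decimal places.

A = SD_Y / SD_X = 2.5 / 3.3 = 0.757576
B = M_Y − A·M_X = 16.8 − 0.757576 × 19.0 = 2.41

2.41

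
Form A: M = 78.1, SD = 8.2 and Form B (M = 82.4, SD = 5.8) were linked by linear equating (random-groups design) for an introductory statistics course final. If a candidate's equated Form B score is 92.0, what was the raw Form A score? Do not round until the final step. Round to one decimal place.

91.7

Invert y = (SD_Y/SD_X)(x − M_X) + M_Y:
x = (SD_X/SD_Y)(y − M_Y) + M_X = (8.2/5.8)(92.0 − 82.4) + 78.1
x = 1.413793 × 9.600 + 78.1 = 91.7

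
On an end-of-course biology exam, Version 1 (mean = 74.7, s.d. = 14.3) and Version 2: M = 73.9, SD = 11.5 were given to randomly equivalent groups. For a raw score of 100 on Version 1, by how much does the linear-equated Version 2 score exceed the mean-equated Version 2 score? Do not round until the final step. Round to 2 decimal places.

Mean-equated: 100 + (73.9 − 74.7) = 99.20
Linear-equated: (11.5/14.3)(100 − 74.7) + 73.9 = 94.246
Difference = 94.246 − 99.20 = -4.95

-4.95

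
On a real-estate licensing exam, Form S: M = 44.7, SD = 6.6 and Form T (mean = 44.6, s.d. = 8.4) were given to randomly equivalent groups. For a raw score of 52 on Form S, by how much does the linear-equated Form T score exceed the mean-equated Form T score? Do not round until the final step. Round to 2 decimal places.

1.99

Mean-equated: 52 + (44.6 − 44.7) = 51.90
Linear-equated: (8.4/6.6)(52 − 44.7) + 44.6 = 53.891
Difference = 53.891 − 51.90 = 1.99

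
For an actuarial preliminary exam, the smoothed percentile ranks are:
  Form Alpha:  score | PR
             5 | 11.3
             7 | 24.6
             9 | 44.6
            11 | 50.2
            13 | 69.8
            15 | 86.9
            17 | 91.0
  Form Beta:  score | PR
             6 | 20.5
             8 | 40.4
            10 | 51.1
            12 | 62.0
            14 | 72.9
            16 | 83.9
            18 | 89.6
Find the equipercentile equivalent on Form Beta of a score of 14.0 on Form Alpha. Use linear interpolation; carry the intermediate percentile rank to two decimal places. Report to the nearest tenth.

15.0

PR of 14.0 on Form Alpha: 69.8 + (14.0 − 13)/(15 − 13) × (86.9 − 69.8) = 78.35
On Form Beta, PR 78.35 falls between score 14 (PR 72.9) and 16 (PR 83.9).
Interpolate: 14 + (78.35 − 72.9)/(83.9 − 72.9) × (16 − 14) = 15.0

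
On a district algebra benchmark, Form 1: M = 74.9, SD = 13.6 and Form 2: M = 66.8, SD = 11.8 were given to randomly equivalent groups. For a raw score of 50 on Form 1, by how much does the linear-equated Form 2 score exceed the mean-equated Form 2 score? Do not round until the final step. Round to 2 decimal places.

Mean-equated: 50 + (66.8 − 74.9) = 41.90
Linear-equated: (11.8/13.6)(50 − 74.9) + 66.8 = 45.196
Difference = 45.196 − 41.90 = 3.30

3.30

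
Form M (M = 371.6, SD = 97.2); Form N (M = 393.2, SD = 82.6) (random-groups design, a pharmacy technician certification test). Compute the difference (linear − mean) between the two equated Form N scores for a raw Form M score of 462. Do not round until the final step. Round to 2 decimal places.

-13.58

Mean-equated: 462 + (393.2 − 371.6) = 483.60
Linear-equated: (82.6/97.2)(462 − 371.6) + 393.2 = 470.021
Difference = 470.021 − 483.60 = -13.58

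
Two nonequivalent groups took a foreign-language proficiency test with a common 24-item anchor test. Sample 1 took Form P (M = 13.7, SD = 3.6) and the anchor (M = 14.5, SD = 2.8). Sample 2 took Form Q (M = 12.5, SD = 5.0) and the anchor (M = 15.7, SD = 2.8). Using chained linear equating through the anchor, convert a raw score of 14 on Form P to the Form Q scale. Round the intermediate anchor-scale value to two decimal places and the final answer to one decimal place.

Form P → anchor (Sample 1): v = (2.8/3.6)(14 − 13.7) + 14.5 = 14.73
anchor → Form Q (Sample 2): y = (5.0/2.8)(14.73 − 15.7) + 12.5 = 10.8

10.8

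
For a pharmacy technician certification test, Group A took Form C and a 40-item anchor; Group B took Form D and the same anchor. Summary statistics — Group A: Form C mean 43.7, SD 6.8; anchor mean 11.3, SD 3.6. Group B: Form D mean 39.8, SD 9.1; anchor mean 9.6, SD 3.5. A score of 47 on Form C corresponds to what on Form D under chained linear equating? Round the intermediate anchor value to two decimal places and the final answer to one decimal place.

48.8

Form C → anchor (Group A): v = (3.6/6.8)(47 − 43.7) + 11.3 = 13.05
anchor → Form D (Group B): y = (9.1/3.5)(13.05 − 9.6) + 39.8 = 48.8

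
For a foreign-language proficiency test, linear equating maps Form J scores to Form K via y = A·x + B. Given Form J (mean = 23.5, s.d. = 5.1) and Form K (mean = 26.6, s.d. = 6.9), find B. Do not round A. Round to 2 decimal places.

A = SD_Y / SD_X = 6.9 / 5.1 = 1.352941
B = M_Y − A·M_X = 26.6 − 1.352941 × 23.5 = -5.19

-5.19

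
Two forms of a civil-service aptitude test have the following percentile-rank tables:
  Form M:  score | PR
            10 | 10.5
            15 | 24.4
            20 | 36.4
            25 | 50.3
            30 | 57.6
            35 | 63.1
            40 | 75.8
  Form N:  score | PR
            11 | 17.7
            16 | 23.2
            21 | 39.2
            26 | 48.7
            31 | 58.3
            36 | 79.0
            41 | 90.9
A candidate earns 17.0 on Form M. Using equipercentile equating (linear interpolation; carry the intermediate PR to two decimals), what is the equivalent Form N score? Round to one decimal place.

PR of 17.0 on Form M: 24.4 + (17.0 − 15)/(20 − 15) × (36.4 − 24.4) = 29.20
On Form N, PR 29.20 falls between score 16 (PR 23.2) and 21 (PR 39.2).
Interpolate: 16 + (29.20 − 23.2)/(39.2 − 23.2) × (21 − 16) = 17.9

17.9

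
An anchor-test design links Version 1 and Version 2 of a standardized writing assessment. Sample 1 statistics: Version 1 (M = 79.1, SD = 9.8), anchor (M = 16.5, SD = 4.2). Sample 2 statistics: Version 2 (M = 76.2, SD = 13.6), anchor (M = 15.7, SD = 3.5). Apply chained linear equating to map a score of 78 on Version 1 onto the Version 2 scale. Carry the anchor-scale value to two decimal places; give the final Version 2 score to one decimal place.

Version 1 → anchor (Sample 1): v = (4.2/9.8)(78 − 79.1) + 16.5 = 16.03
anchor → Version 2 (Sample 2): y = (13.6/3.5)(16.03 − 15.7) + 76.2 = 77.5

77.5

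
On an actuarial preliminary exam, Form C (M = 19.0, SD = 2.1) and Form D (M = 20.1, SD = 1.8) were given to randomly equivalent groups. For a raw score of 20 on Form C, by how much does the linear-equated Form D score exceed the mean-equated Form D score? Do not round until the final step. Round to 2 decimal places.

-0.14

Mean-equated: 20 + (20.1 − 19.0) = 21.10
Linear-equated: (1.8/2.1)(20 − 19.0) + 20.1 = 20.957
Difference = 20.957 − 21.10 = -0.14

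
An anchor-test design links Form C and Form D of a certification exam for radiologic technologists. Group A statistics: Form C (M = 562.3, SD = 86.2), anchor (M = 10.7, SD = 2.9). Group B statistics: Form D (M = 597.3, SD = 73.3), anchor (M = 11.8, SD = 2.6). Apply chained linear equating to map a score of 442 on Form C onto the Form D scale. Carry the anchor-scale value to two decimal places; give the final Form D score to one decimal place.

Form C → anchor (Group A): v = (2.9/86.2)(442 − 562.3) + 10.7 = 6.65
anchor → Form D (Group B): y = (73.3/2.6)(6.65 − 11.8) + 597.3 = 452.1

452.1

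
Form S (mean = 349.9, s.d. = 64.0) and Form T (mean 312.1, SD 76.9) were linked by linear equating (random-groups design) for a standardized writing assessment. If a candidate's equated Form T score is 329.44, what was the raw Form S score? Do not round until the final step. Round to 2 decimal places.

364.33

Invert y = (SD_Y/SD_X)(x − M_X) + M_Y:
x = (SD_X/SD_Y)(y − M_Y) + M_X = (64.0/76.9)(329.44 − 312.1) + 349.9
x = 0.832250 × 17.340 + 349.9 = 364.33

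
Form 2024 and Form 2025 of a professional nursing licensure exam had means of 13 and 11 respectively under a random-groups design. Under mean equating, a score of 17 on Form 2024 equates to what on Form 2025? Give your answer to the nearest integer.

15

Mean equating: y = x + (M_Y − M_X) = 17 + (11 − 13) = 15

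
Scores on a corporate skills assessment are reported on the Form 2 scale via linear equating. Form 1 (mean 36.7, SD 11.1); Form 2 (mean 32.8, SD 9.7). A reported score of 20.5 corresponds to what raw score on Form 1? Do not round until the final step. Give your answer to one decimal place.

Invert y = (SD_Y/SD_X)(x − M_X) + M_Y:
x = (SD_X/SD_Y)(y − M_Y) + M_X = (11.1/9.7)(20.5 − 32.8) + 36.7
x = 1.144330 × -12.300 + 36.7 = 22.6

22.6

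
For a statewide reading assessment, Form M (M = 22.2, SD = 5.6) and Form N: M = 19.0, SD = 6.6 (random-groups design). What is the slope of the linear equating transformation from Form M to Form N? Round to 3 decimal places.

1.179

A = SD_Y / SD_X = 6.6 / 5.6 = 1.179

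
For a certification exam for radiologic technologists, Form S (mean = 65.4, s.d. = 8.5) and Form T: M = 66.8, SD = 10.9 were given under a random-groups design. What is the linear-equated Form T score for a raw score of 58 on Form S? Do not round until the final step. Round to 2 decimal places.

Linear equating: y = (SD_Y/SD_X)(x − M_X) + M_Y
y = (10.9/8.5)(58 − 65.4) + 66.8
y = 1.282353 × -7.4 + 66.8 = -9.4894 + 66.8 = 57.31

57.31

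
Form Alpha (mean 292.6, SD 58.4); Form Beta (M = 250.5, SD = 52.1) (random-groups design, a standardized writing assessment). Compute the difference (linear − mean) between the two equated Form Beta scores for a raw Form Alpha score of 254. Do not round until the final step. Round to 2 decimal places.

Mean-equated: 254 + (250.5 − 292.6) = 211.90
Linear-equated: (52.1/58.4)(254 − 292.6) + 250.5 = 216.064
Difference = 216.064 − 211.90 = 4.16

4.16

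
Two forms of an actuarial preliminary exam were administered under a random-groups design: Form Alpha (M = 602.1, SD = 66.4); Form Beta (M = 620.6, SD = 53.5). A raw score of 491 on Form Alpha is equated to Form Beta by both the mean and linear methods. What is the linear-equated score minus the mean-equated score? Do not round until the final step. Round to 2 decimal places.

21.58

Mean-equated: 491 + (620.6 − 602.1) = 509.50
Linear-equated: (53.5/66.4)(491 − 602.1) + 620.6 = 531.084
Difference = 531.084 − 509.50 = 21.58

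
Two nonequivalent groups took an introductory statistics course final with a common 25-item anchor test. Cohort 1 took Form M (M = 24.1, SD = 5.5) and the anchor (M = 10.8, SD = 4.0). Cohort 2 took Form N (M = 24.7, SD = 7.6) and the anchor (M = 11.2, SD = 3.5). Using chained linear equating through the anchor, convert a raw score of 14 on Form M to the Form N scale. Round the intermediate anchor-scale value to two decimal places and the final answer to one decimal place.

7.9

Form M → anchor (Cohort 1): v = (4.0/5.5)(14 − 24.1) + 10.8 = 3.45
anchor → Form N (Cohort 2): y = (7.6/3.5)(3.45 − 11.2) + 24.7 = 7.9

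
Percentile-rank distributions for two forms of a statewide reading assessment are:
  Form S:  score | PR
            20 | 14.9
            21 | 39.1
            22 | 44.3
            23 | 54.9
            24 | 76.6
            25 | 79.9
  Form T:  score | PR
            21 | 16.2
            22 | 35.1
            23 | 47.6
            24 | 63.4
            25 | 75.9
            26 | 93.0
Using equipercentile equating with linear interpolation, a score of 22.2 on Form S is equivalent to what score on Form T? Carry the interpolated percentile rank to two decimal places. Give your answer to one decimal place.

PR of 22.2 on Form S: 44.3 + (22.2 − 22)/(23 − 22) × (54.9 − 44.3) = 46.42
On Form T, PR 46.42 falls between score 22 (PR 35.1) and 23 (PR 47.6).
Interpolate: 22 + (46.42 − 35.1)/(47.6 − 35.1) × (23 − 22) = 22.9

22.9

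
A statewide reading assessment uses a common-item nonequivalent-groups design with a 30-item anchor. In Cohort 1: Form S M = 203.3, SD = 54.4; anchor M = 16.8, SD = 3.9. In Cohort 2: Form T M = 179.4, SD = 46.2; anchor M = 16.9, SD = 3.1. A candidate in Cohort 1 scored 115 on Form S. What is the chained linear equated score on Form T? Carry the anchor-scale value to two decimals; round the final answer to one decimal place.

83.6

Form S → anchor (Cohort 1): v = (3.9/54.4)(115 − 203.3) + 16.8 = 10.47
anchor → Form T (Cohort 2): y = (46.2/3.1)(10.47 − 16.9) + 179.4 = 83.6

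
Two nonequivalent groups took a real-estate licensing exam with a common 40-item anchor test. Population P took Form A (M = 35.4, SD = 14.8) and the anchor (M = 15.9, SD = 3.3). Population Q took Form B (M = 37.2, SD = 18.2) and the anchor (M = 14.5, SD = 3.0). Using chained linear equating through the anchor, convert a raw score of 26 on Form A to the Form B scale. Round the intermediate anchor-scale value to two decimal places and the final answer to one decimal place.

33.0

Form A → anchor (Population P): v = (3.3/14.8)(26 − 35.4) + 15.9 = 13.80
anchor → Form B (Population Q): y = (18.2/3.0)(13.80 − 14.5) + 37.2 = 33.0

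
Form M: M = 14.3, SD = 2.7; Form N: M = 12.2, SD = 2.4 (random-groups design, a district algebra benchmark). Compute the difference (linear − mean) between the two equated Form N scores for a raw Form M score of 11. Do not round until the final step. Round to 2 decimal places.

0.37

Mean-equated: 11 + (12.2 − 14.3) = 8.90
Linear-equated: (2.4/2.7)(11 − 14.3) + 12.2 = 9.267
Difference = 9.267 − 8.90 = 0.37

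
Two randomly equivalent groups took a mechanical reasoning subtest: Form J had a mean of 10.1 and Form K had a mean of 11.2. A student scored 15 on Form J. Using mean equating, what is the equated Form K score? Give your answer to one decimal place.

16.1

Mean equating: y = x + (M_Y − M_X) = 15 + (11.2 − 10.1) = 16.1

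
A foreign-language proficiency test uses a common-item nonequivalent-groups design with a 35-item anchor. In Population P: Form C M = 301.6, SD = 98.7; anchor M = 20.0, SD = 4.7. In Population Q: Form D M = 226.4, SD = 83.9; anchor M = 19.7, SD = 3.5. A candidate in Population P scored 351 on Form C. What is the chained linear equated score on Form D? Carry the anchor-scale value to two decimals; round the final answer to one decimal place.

Form C → anchor (Population P): v = (4.7/98.7)(351 − 301.6) + 20.0 = 22.35
anchor → Form D (Population Q): y = (83.9/3.5)(22.35 − 19.7) + 226.4 = 289.9

289.9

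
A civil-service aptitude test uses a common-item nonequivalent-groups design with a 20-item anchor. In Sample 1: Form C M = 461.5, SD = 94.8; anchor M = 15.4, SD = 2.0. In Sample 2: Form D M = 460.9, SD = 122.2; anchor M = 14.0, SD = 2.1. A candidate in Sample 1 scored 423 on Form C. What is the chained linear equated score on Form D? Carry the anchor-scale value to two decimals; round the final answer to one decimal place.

495.2

Form C → anchor (Sample 1): v = (2.0/94.8)(423 − 461.5) + 15.4 = 14.59
anchor → Form D (Sample 2): y = (122.2/2.1)(14.59 − 14.0) + 460.9 = 495.2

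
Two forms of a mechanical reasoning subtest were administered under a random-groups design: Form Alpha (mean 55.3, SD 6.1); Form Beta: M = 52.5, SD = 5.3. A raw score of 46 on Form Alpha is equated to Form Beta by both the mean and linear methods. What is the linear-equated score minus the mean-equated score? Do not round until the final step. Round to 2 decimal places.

1.22

Mean-equated: 46 + (52.5 − 55.3) = 43.20
Linear-equated: (5.3/6.1)(46 − 55.3) + 52.5 = 44.420
Difference = 44.420 − 43.20 = 1.22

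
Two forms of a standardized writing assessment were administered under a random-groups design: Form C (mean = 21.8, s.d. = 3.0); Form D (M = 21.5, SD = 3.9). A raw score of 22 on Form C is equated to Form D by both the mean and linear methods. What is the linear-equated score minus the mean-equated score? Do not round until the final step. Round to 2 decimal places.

0.06

Mean-equated: 22 + (21.5 − 21.8) = 21.70
Linear-equated: (3.9/3.0)(22 − 21.8) + 21.5 = 21.760
Difference = 21.760 − 21.70 = 0.06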